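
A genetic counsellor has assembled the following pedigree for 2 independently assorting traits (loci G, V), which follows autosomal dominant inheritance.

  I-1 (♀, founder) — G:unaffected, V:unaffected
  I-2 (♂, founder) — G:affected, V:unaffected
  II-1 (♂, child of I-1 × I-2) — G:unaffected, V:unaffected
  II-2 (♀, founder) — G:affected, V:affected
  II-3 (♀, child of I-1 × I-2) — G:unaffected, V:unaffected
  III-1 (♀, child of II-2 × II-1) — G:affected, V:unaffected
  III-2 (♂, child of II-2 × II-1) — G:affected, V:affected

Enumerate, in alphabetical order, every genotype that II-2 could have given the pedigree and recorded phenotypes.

G/I-1 un ·: gg
G/I-2 aff ·: Gg
G/II-1 un I-1×I-2: gg
G/II-2 aff ·: Gg|GG
G/II-3 un I-1×I-2: gg
G/III-1 aff II-2×II-1: Gg
G/III-2 aff II-2×II-1: Gg
⇒ G over [I-1,I-2,II-1,II-2,II-3,III-1,III-2]: 2 consistent
V/I-1 un ·: vv
V/I-2 un ·: vv
V/II-1 un I-1×I-2: vv
V/II-2 aff ·: Vv
V/II-3 un I-1×I-2: vv
V/III-1 un II-2×II-1: vv
V/III-2 aff II-2×II-1: Vv
⇒ V over [I-1,I-2,II-1,II-2,II-3,III-1,III-2]: 1 consistent

II-2 ∈ {GG Vv, Gg Vv}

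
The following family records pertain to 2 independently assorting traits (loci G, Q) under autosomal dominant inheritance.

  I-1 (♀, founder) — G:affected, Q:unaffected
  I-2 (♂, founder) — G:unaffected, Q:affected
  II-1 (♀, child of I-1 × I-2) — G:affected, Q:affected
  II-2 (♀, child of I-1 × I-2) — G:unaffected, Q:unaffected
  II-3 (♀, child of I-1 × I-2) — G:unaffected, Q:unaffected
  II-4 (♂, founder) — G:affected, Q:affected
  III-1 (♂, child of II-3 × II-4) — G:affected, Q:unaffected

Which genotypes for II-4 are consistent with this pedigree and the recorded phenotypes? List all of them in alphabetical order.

II-4 ∈ {GG Qq, Gg Qq}

G/I-1 aff ·: Gg
G/I-2 un ·: gg
G/II-1 aff I-1×I-2: Gg
G/II-2 un I-1×I-2: gg
G/II-3 un I-1×I-2: gg
G/II-4 aff ·: Gg|GG
G/III-1 aff II-3×II-4: Gg
⇒ G over [I-1,I-2,II-1,II-2,II-3,II-4,III-1]: 2 consistent
Q/I-1 un ·: qq
Q/I-2 aff ·: Qq
Q/II-1 aff I-1×I-2: Qq
Q/II-2 un I-1×I-2: qq
Q/II-3 un I-1×I-2: qq
Q/II-4 aff ·: Qq
Q/III-1 un II-3×II-4: qq
⇒ Q over [I-1,I-2,II-1,II-2,II-3,II-4,III-1]: 1 consistent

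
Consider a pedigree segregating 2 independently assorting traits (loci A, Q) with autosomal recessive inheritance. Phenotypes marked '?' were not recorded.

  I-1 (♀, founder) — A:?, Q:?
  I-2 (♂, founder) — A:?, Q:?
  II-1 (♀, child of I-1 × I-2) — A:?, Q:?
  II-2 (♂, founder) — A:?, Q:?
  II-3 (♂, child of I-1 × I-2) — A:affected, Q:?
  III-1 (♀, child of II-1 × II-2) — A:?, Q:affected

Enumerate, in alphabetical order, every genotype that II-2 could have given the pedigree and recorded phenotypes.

A/I-1 ? ·: Aa|aa
A/I-2 ? ·: Aa|aa
A/II-1 ? I-1×I-2: AA|Aa|aa
A/II-2 ? ·: AA|Aa|aa
A/II-3 aff I-1×I-2: aa
A/III-1 ? II-1×II-2: AA|Aa|aa
⇒ A over [I-1,I-2,II-1,II-2,II-3,III-1]: 41 consistent
Q/I-1 ? ·: QQ|Qq|qq
Q/I-2 ? ·: QQ|Qq|qq
Q/II-1 ? I-1×I-2: Qq|qq
Q/II-2 ? ·: Qq|qq
Q/II-3 ? I-1×I-2: QQ|Qq|qq
Q/III-1 aff II-1×II-2: qq
⇒ Q over [I-1,I-2,II-1,II-2,II-3,III-1]: 42 consistent

II-2 ∈ {AA Qq, AA qq, Aa Qq, Aa qq, aa Qq, aa qq}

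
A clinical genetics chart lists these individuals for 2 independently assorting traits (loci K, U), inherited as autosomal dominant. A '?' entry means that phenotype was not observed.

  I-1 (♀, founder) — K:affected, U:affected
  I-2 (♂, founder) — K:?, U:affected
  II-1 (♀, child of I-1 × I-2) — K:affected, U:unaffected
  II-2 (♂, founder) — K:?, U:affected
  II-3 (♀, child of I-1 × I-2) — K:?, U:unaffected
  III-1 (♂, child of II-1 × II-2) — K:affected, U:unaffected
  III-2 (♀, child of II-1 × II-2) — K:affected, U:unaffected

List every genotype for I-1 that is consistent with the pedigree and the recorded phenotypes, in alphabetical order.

K/I-1 aff ·: Kk|KK
K/I-2 ? ·: kk|Kk|KK
K/II-1 aff I-1×I-2: Kk|KK
K/II-2 ? ·: kk|Kk|KK
K/II-3 ? I-1×I-2: kk|Kk|KK
K/III-1 aff II-1×II-2: Kk|KK
K/III-2 aff II-1×II-2: Kk|KK
⇒ K over [I-1,I-2,II-1,II-2,II-3,III-1,III-2]: 138 consistent
U/I-1 aff ·: Uu
U/I-2 aff ·: Uu
U/II-1 un I-1×I-2: uu
U/II-2 aff ·: Uu
U/II-3 un I-1×I-2: uu
U/III-1 un II-1×II-2: uu
U/III-2 un II-1×II-2: uu
⇒ U over [I-1,I-2,II-1,II-2,II-3,III-1,III-2]: 1 consistent

I-1 ∈ {KK Uu, Kk Uu}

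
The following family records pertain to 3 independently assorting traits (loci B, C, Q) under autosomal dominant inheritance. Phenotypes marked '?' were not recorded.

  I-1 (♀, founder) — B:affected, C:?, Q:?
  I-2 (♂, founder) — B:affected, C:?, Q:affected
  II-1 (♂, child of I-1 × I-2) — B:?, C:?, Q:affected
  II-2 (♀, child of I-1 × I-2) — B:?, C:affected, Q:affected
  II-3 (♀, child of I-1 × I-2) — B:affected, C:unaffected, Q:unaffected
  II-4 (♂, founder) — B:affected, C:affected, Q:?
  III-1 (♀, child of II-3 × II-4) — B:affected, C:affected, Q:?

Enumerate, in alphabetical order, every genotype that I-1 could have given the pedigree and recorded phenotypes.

I-1 ∈ {BB Cc Qq, BB Cc qq, BB cc Qq, BB cc qq, Bb Cc Qq, Bb Cc qq, Bb cc Qq, Bb cc qq}

B/I-1 aff ·: Bb|BB
B/I-2 aff ·: Bb|BB
B/II-1 ? I-1×I-2: bb|Bb|BB
B/II-2 ? I-1×I-2: bb|Bb|BB
B/II-3 aff I-1×I-2: Bb|BB
B/II-4 aff ·: Bb|BB
B/III-1 aff II-3×II-4: Bb|BB
⇒ B over [I-1,I-2,II-1,II-2,II-3,II-4,III-1]: 122 consistent
C/I-1 ? ·: cc|Cc
C/I-2 ? ·: cc|Cc
C/II-1 ? I-1×I-2: cc|Cc|CC
C/II-2 aff I-1×I-2: Cc|CC
C/II-3 un I-1×I-2: cc
C/II-4 aff ·: Cc|CC
C/III-1 aff II-3×II-4: Cc
⇒ C over [I-1,I-2,II-1,II-2,II-3,II-4,III-1]: 20 consistent
Q/I-1 ? ·: qq|Qq
Q/I-2 aff ·: Qq
Q/II-1 aff I-1×I-2: Qq|QQ
Q/II-2 aff I-1×I-2: Qq|QQ
Q/II-3 un I-1×I-2: qq
Q/II-4 ? ·: qq|Qq|QQ
Q/III-1 ? II-3×II-4: qq|Qq
⇒ Q over [I-1,I-2,II-1,II-2,II-3,II-4,III-1]: 20 consistent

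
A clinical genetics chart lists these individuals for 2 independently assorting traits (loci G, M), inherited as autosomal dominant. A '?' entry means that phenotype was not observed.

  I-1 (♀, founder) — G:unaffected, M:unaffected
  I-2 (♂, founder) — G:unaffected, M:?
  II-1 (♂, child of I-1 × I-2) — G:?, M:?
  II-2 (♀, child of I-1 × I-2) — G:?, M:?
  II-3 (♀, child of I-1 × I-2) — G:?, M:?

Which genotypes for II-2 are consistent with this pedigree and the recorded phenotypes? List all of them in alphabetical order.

II-2 ∈ {gg Mm, gg mm}

G/I-1 un ·: gg
G/I-2 un ·: gg
G/II-1 ? I-1×I-2: gg
G/II-2 ? I-1×I-2: gg
G/II-3 ? I-1×I-2: gg
⇒ G over [I-1,I-2,II-1,II-2,II-3]: 1 consistent
M/I-1 un ·: mm
M/I-2 ? ·: mm|Mm|MM
M/II-1 ? I-1×I-2: mm|Mm
M/II-2 ? I-1×I-2: mm|Mm
M/II-3 ? I-1×I-2: mm|Mm
⇒ M over [I-1,I-2,II-1,II-2,II-3]: 10 consistent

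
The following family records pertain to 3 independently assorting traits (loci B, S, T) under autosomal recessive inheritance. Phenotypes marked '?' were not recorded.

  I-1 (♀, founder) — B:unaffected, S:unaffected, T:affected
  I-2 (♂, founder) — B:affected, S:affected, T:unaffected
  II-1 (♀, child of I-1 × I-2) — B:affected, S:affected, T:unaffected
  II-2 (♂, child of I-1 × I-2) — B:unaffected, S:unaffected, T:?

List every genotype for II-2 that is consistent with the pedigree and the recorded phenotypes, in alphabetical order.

B/I-1 un ·: Bb
B/I-2 aff ·: bb
B/II-1 aff I-1×I-2: bb
B/II-2 un I-1×I-2: Bb
⇒ B over [I-1,I-2,II-1,II-2]: 1 consistent
S/I-1 un ·: Ss
S/I-2 aff ·: ss
S/II-1 aff I-1×I-2: ss
S/II-2 un I-1×I-2: Ss
⇒ S over [I-1,I-2,II-1,II-2]: 1 consistent
T/I-1 aff ·: tt
T/I-2 un ·: TT|Tt
T/II-1 un I-1×I-2: Tt
T/II-2 ? I-1×I-2: Tt|tt
⇒ T over [I-1,I-2,II-1,II-2]: 3 consistent

II-2 ∈ {Bb Ss Tt, Bb Ss tt}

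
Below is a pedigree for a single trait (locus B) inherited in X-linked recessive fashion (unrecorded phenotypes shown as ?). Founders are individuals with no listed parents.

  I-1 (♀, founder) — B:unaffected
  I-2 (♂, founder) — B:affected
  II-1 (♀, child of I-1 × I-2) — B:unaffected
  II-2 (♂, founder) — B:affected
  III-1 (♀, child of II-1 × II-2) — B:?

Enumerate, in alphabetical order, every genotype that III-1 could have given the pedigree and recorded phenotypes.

III-1 ∈ {X^BX^b, X^bX^b}

B/I-1 un ·: X^BX^B|X^BX^b
B/I-2 aff ·: X^bY
B/II-1 un I-1×I-2: X^BX^b
B/II-2 aff ·: X^bY
B/III-1 ? II-1×II-2: X^BX^b|X^bX^b
⇒ B over [I-1,I-2,II-1,II-2,III-1]: 4 consistent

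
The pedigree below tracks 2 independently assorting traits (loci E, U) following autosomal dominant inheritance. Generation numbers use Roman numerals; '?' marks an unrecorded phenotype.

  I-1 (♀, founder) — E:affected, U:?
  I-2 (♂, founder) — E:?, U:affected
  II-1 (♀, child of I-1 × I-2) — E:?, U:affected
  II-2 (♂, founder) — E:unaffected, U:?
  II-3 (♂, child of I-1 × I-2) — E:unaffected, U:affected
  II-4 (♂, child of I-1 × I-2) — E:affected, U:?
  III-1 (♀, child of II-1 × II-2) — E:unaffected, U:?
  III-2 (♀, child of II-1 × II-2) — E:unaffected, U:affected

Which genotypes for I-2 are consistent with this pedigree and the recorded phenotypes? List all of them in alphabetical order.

I-2 ∈ {Ee UU, Ee Uu, ee UU, ee Uu}

E/I-1 aff ·: Ee
E/I-2 ? ·: ee|Ee
E/II-1 ? I-1×I-2: ee|Ee
E/II-2 un ·: ee
E/II-3 un I-1×I-2: ee
E/II-4 aff I-1×I-2: Ee|EE
E/III-1 un II-1×II-2: ee
E/III-2 un II-1×II-2: ee
⇒ E over [I-1,I-2,II-1,II-2,II-3,II-4,III-1,III-2]: 6 consistent
U/I-1 ? ·: uu|Uu|UU
U/I-2 aff ·: Uu|UU
U/II-1 aff I-1×I-2: Uu|UU
U/II-2 ? ·: uu|Uu|UU
U/II-3 aff I-1×I-2: Uu|UU
U/II-4 ? I-1×I-2: uu|Uu|UU
U/III-1 ? II-1×II-2: uu|Uu|UU
U/III-2 aff II-1×II-2: Uu|UU
⇒ U over [I-1,I-2,II-1,II-2,II-3,II-4,III-1,III-2]: 294 consistent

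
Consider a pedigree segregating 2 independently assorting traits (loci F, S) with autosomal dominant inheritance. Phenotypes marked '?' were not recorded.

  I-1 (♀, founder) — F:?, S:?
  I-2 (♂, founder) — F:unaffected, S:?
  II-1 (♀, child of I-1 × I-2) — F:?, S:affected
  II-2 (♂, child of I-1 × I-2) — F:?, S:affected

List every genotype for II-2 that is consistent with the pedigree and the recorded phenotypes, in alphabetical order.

II-2 ∈ {Ff SS, Ff Ss, ff SS, ff Ss}

F/I-1 ? ·: ff|Ff|FF
F/I-2 un ·: ff
F/II-1 ? I-1×I-2: ff|Ff
F/II-2 ? I-1×I-2: ff|Ff
⇒ F over [I-1,I-2,II-1,II-2]: 6 consistent
S/I-1 ? ·: ss|Ss|SS
S/I-2 ? ·: ss|Ss|SS
S/II-1 aff I-1×I-2: Ss|SS
S/II-2 aff I-1×I-2: Ss|SS
⇒ S over [I-1,I-2,II-1,II-2]: 17 consistent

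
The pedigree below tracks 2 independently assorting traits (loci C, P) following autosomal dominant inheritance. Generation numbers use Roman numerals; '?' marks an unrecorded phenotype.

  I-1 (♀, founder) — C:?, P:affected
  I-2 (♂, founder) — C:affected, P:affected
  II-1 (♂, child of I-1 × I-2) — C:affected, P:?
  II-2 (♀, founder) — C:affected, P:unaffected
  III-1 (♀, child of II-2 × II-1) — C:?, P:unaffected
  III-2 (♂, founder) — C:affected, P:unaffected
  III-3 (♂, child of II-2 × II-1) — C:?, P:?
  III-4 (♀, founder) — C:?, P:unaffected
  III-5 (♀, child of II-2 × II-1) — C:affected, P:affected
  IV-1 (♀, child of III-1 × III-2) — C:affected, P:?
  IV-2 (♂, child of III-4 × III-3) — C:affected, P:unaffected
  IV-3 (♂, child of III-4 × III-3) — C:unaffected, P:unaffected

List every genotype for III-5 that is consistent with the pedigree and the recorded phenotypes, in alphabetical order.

C/I-1 ? ·: cc|Cc|CC
C/I-2 aff ·: Cc|CC
C/II-1 aff I-1×I-2: Cc|CC
C/II-2 aff ·: Cc|CC
C/III-1 ? II-2×II-1: cc|Cc|CC
C/III-2 aff ·: Cc|CC
C/III-3 ? II-2×II-1: cc|Cc
C/III-4 ? ·: cc|Cc
C/III-5 aff II-2×II-1: Cc|CC
C/IV-1 aff III-1×III-2: Cc|CC
C/IV-2 aff III-4×III-3: Cc|CC
C/IV-3 un III-4×III-3: cc
⇒ C over [I-1,I-2,II-1,II-2,III-1,III-2,III-3,III-4,III-5,IV-1,IV-2,IV-3]: 738 consistent
P/I-1 aff ·: Pp|PP
P/I-2 aff ·: Pp|PP
P/II-1 ? I-1×I-2: Pp
P/II-2 un ·: pp
P/III-1 un II-2×II-1: pp
P/III-2 un ·: pp
P/III-3 ? II-2×II-1: pp|Pp
P/III-4 un ·: pp
P/III-5 aff II-2×II-1: Pp
P/IV-1 ? III-1×III-2: pp
P/IV-2 un III-4×III-3: pp
P/IV-3 un III-4×III-3: pp
⇒ P over [I-1,I-2,II-1,II-2,III-1,III-2,III-3,III-4,III-5,IV-1,IV-2,IV-3]: 6 consistent

III-5 ∈ {CC Pp, Cc Pp}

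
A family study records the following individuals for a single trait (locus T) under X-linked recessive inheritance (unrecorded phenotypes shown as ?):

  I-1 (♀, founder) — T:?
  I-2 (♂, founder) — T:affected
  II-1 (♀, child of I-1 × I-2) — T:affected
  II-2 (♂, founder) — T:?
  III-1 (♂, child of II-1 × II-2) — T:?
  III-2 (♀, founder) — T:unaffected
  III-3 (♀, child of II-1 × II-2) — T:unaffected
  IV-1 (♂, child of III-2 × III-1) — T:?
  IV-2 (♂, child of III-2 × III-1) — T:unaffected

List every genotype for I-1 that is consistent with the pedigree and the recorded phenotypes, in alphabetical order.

I-1 ∈ {X^TX^t, X^tX^t}

T/I-1 ? ·: X^TX^t|X^tX^t
T/I-2 aff ·: X^tY
T/II-1 aff I-1×I-2: X^tX^t
T/II-2 ? ·: X^TY
T/III-1 ? II-1×II-2: X^tY
T/III-2 un ·: X^TX^T|X^TX^t
T/III-3 un II-1×II-2: X^TX^t
T/IV-1 ? III-2×III-1: X^TY|X^tY
T/IV-2 un III-2×III-1: X^TY
⇒ T over [I-1,I-2,II-1,II-2,III-1,III-2,III-3,IV-1,IV-2]: 6 consistent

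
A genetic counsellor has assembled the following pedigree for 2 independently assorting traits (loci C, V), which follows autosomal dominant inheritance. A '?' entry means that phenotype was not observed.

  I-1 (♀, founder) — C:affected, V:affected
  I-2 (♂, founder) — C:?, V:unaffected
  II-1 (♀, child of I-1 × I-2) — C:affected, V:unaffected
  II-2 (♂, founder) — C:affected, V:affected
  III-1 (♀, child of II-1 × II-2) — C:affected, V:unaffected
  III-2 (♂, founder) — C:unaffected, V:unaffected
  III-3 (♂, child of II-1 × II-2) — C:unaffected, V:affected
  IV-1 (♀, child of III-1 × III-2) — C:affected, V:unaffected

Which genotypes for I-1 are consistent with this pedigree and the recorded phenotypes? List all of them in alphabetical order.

C/I-1 aff ·: Cc|CC
C/I-2 ? ·: cc|Cc|CC
C/II-1 aff I-1×I-2: Cc
C/II-2 aff ·: Cc
C/III-1 aff II-1×II-2: Cc|CC
C/III-2 un ·: cc
C/III-3 un II-1×II-2: cc
C/IV-1 aff III-1×III-2: Cc
⇒ C over [I-1,I-2,II-1,II-2,III-1,III-2,III-3,IV-1]: 10 consistent
V/I-1 aff ·: Vv
V/I-2 un ·: vv
V/II-1 un I-1×I-2: vv
V/II-2 aff ·: Vv
V/III-1 un II-1×II-2: vv
V/III-2 un ·: vv
V/III-3 aff II-1×II-2: Vv
V/IV-1 un III-1×III-2: vv
⇒ V over [I-1,I-2,II-1,II-2,III-1,III-2,III-3,IV-1]: 1 consistent

I-1 ∈ {CC Vv, Cc Vv}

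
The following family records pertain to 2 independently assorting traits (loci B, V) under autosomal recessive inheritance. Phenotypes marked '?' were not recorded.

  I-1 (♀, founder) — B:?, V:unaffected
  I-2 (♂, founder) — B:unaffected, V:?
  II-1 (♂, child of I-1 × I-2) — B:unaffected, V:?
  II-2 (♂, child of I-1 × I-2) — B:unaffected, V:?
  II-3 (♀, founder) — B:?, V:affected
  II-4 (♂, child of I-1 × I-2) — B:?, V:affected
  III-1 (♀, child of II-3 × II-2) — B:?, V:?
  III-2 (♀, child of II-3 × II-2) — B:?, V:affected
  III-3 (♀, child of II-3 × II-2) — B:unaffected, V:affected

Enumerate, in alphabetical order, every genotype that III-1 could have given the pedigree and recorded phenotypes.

III-1 ∈ {BB Vv, BB vv, Bb Vv, Bb vv, bb Vv, bb vv}

B/I-1 ? ·: BB|Bb|bb
B/I-2 un ·: BB|Bb
B/II-1 un I-1×I-2: BB|Bb
B/II-2 un I-1×I-2: BB|Bb
B/II-3 ? ·: BB|Bb|bb
B/II-4 ? I-1×I-2: BB|Bb|bb
B/III-1 ? II-3×II-2: BB|Bb|bb
B/III-2 ? II-3×II-2: BB|Bb|bb
B/III-3 un II-3×II-2: BB|Bb
⇒ B over [I-1,I-2,II-1,II-2,II-3,II-4,III-1,III-2,III-3]: 660 consistent
V/I-1 un ·: Vv
V/I-2 ? ·: Vv|vv
V/II-1 ? I-1×I-2: VV|Vv|vv
V/II-2 ? I-1×I-2: Vv|vv
V/II-3 aff ·: vv
V/II-4 aff I-1×I-2: vv
V/III-1 ? II-3×II-2: Vv|vv
V/III-2 aff II-3×II-2: vv
V/III-3 aff II-3×II-2: vv
⇒ V over [I-1,I-2,II-1,II-2,II-3,II-4,III-1,III-2,III-3]: 15 consistent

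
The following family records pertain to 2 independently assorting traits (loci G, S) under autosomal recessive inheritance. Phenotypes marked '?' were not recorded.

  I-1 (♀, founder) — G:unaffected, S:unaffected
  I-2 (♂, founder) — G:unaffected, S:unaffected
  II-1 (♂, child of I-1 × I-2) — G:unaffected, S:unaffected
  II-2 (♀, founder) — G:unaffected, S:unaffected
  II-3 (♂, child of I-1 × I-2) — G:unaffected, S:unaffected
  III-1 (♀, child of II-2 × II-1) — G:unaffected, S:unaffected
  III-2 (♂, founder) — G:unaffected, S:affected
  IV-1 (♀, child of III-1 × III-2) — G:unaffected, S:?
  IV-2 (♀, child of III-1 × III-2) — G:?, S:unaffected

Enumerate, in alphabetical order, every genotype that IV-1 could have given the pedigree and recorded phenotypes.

IV-1 ∈ {GG Ss, GG ss, Gg Ss, Gg ss}

G/I-1 un ·: GG|Gg
G/I-2 un ·: GG|Gg
G/II-1 un I-1×I-2: GG|Gg
G/II-2 un ·: GG|Gg
G/II-3 un I-1×I-2: GG|Gg
G/III-1 un II-2×II-1: GG|Gg
G/III-2 un ·: GG|Gg
G/IV-1 un III-1×III-2: GG|Gg
G/IV-2 ? III-1×III-2: GG|Gg|gg
⇒ G over [I-1,I-2,II-1,II-2,II-3,III-1,III-2,IV-1,IV-2]: 320 consistent
S/I-1 un ·: SS|Ss
S/I-2 un ·: SS|Ss
S/II-1 un I-1×I-2: SS|Ss
S/II-2 un ·: SS|Ss
S/II-3 un I-1×I-2: SS|Ss
S/III-1 un II-2×II-1: SS|Ss
S/III-2 aff ·: ss
S/IV-1 ? III-1×III-2: Ss|ss
S/IV-2 un III-1×III-2: Ss
⇒ S over [I-1,I-2,II-1,II-2,II-3,III-1,III-2,IV-1,IV-2]: 64 consistent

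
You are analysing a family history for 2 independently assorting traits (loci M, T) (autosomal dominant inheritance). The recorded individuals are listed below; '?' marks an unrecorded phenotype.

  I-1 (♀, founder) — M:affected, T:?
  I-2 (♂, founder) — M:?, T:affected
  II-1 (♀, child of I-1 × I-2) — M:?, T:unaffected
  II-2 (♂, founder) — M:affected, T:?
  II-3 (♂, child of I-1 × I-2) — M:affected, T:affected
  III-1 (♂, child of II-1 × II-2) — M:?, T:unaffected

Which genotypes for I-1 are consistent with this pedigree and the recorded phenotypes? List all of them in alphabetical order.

I-1 ∈ {MM Tt, MM tt, Mm Tt, Mm tt}

M/I-1 aff ·: Mm|MM
M/I-2 ? ·: mm|Mm|MM
M/II-1 ? I-1×I-2: mm|Mm|MM
M/II-2 aff ·: Mm|MM
M/II-3 aff I-1×I-2: Mm|MM
M/III-1 ? II-1×II-2: mm|Mm|MM
⇒ M over [I-1,I-2,II-1,II-2,II-3,III-1]: 70 consistent
T/I-1 ? ·: tt|Tt
T/I-2 aff ·: Tt
T/II-1 un I-1×I-2: tt
T/II-2 ? ·: tt|Tt
T/II-3 aff I-1×I-2: Tt|TT
T/III-1 un II-1×II-2: tt
⇒ T over [I-1,I-2,II-1,II-2,II-3,III-1]: 6 consistent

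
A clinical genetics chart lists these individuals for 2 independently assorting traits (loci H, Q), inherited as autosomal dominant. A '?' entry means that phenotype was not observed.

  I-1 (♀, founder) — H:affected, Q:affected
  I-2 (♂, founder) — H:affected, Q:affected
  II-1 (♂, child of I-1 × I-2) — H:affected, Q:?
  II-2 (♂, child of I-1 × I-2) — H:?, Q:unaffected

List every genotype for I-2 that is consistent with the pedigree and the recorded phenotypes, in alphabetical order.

I-2 ∈ {HH Qq, Hh Qq}

H/I-1 aff ·: Hh|HH
H/I-2 aff ·: Hh|HH
H/II-1 aff I-1×I-2: Hh|HH
H/II-2 ? I-1×I-2: hh|Hh|HH
⇒ H over [I-1,I-2,II-1,II-2]: 15 consistent
Q/I-1 aff ·: Qq
Q/I-2 aff ·: Qq
Q/II-1 ? I-1×I-2: qq|Qq|QQ
Q/II-2 un I-1×I-2: qq
⇒ Q over [I-1,I-2,II-1,II-2]: 3 consistent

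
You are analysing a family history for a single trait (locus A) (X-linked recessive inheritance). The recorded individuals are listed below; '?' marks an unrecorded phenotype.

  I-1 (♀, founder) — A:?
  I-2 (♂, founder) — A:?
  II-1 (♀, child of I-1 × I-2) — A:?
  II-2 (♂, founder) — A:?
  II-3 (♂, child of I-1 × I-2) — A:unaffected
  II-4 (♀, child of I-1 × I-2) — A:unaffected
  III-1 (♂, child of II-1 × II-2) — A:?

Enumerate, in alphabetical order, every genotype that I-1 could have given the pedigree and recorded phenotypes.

A/I-1 ? ·: X^AX^A|X^AX^a
A/I-2 ? ·: X^AY|X^aY
A/II-1 ? I-1×I-2: X^AX^A|X^AX^a|X^aX^a
A/II-2 ? ·: X^AY|X^aY
A/II-3 un I-1×I-2: X^AY
A/II-4 un I-1×I-2: X^AX^A|X^AX^a
A/III-1 ? II-1×II-2: X^AY|X^aY
⇒ A over [I-1,I-2,II-1,II-2,II-3,II-4,III-1]: 24 consistent

I-1 ∈ {X^AX^A, X^AX^a}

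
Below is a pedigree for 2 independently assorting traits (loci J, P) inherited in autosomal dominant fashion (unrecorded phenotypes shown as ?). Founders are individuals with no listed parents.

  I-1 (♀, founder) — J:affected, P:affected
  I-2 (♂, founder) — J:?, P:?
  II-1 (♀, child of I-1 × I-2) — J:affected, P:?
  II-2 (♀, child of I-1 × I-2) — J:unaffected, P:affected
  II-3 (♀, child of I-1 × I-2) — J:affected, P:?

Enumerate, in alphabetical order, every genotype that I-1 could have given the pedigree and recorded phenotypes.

J/I-1 aff ·: Jj
J/I-2 ? ·: jj|Jj
J/II-1 aff I-1×I-2: Jj|JJ
J/II-2 un I-1×I-2: jj
J/II-3 aff I-1×I-2: Jj|JJ
⇒ J over [I-1,I-2,II-1,II-2,II-3]: 5 consistent
P/I-1 aff ·: Pp|PP
P/I-2 ? ·: pp|Pp|PP
P/II-1 ? I-1×I-2: pp|Pp|PP
P/II-2 aff I-1×I-2: Pp|PP
P/II-3 ? I-1×I-2: pp|Pp|PP
⇒ P over [I-1,I-2,II-1,II-2,II-3]: 40 consistent

I-1 ∈ {Jj PP, Jj Pp}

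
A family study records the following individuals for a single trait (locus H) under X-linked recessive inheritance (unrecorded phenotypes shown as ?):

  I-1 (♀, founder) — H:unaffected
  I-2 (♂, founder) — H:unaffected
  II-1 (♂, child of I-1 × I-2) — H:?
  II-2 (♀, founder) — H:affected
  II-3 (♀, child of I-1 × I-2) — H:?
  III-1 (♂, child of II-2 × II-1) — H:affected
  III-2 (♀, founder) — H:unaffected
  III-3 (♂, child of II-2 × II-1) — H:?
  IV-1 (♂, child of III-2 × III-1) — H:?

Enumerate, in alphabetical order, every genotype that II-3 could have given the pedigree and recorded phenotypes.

H/I-1 un ·: X^HX^H|X^HX^h
H/I-2 un ·: X^HY
H/II-1 ? I-1×I-2: X^HY|X^hY
H/II-2 aff ·: X^hX^h
H/II-3 ? I-1×I-2: X^HX^H|X^HX^h
H/III-1 aff II-2×II-1: X^hY
H/III-2 un ·: X^HX^H|X^HX^h
H/III-3 ? II-2×II-1: X^hY
H/IV-1 ? III-2×III-1: X^HY|X^hY
⇒ H over [I-1,I-2,II-1,II-2,II-3,III-1,III-2,III-3,IV-1]: 15 consistent

II-3 ∈ {X^HX^H, X^HX^h}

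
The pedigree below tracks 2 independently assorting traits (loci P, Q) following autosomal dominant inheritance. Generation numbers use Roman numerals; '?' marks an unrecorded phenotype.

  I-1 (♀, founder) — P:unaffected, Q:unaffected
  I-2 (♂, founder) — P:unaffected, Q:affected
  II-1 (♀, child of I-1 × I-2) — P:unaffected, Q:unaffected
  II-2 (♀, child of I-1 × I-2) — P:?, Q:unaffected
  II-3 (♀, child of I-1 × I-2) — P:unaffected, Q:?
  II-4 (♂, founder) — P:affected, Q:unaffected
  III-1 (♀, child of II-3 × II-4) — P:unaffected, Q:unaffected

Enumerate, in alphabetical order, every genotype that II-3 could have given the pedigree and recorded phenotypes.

P/I-1 un ·: pp
P/I-2 un ·: pp
P/II-1 un I-1×I-2: pp
P/II-2 ? I-1×I-2: pp
P/II-3 un I-1×I-2: pp
P/II-4 aff ·: Pp
P/III-1 un II-3×II-4: pp
⇒ P over [I-1,I-2,II-1,II-2,II-3,II-4,III-1]: 1 consistent
Q/I-1 un ·: qq
Q/I-2 aff ·: Qq
Q/II-1 un I-1×I-2: qq
Q/II-2 un I-1×I-2: qq
Q/II-3 ? I-1×I-2: qq|Qq
Q/II-4 un ·: qq
Q/III-1 un II-3×II-4: qq
⇒ Q over [I-1,I-2,II-1,II-2,II-3,II-4,III-1]: 2 consistent

II-3 ∈ {pp Qq, pp qq}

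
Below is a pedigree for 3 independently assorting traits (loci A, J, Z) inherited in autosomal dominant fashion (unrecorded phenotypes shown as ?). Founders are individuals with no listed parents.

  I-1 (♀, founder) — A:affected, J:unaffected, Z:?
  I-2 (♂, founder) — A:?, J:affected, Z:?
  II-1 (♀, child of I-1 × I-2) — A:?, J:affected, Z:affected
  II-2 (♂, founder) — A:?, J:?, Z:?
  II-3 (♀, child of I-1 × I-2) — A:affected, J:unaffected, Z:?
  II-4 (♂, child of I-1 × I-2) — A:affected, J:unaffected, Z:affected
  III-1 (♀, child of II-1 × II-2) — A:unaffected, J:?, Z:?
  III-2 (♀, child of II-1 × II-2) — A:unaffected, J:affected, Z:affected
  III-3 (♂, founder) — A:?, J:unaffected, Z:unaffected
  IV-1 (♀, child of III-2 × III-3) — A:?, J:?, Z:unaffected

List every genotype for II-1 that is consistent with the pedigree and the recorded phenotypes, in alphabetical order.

A/I-1 aff ·: Aa|AA
A/I-2 ? ·: aa|Aa|AA
A/II-1 ? I-1×I-2: aa|Aa
A/II-2 ? ·: aa|Aa
A/II-3 aff I-1×I-2: Aa|AA
A/II-4 aff I-1×I-2: Aa|AA
A/III-1 un II-1×II-2: aa
A/III-2 un II-1×II-2: aa
A/III-3 ? ·: aa|Aa|AA
A/IV-1 ? III-2×III-3: aa|Aa
⇒ A over [I-1,I-2,II-1,II-2,II-3,II-4,III-1,III-2,III-3,IV-1]: 152 consistent
J/I-1 un ·: jj
J/I-2 aff ·: Jj
J/II-1 aff I-1×I-2: Jj
J/II-2 ? ·: jj|Jj|JJ
J/II-3 un I-1×I-2: jj
J/II-4 un I-1×I-2: jj
J/III-1 ? II-1×II-2: jj|Jj|JJ
J/III-2 aff II-1×II-2: Jj|JJ
J/III-3 un ·: jj
J/IV-1 ? III-2×III-3: jj|Jj
⇒ J over [I-1,I-2,II-1,II-2,II-3,II-4,III-1,III-2,III-3,IV-1]: 19 consistent
Z/I-1 ? ·: zz|Zz|ZZ
Z/I-2 ? ·: zz|Zz|ZZ
Z/II-1 aff I-1×I-2: Zz|ZZ
Z/II-2 ? ·: zz|Zz|ZZ
Z/II-3 ? I-1×I-2: zz|Zz|ZZ
Z/II-4 aff I-1×I-2: Zz|ZZ
Z/III-1 ? II-1×II-2: zz|Zz|ZZ
Z/III-2 aff II-1×II-2: Zz
Z/III-3 un ·: zz
Z/IV-1 un III-2×III-3: zz
⇒ Z over [I-1,I-2,II-1,II-2,II-3,II-4,III-1,III-2,III-3,IV-1]: 185 consistent

II-1 ∈ {Aa Jj ZZ, Aa Jj Zz, aa Jj ZZ, aa Jj Zz}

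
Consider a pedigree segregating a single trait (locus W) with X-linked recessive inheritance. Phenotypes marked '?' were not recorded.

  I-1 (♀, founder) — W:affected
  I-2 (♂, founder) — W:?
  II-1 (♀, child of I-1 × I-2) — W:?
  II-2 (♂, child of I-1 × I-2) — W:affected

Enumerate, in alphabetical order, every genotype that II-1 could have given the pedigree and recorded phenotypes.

W/I-1 aff ·: X^wX^w
W/I-2 ? ·: X^WY|X^wY
W/II-1 ? I-1×I-2: X^WX^w|X^wX^w
W/II-2 aff I-1×I-2: X^wY
⇒ W over [I-1,I-2,II-1,II-2]: 2 consistent

II-1 ∈ {X^WX^w, X^wX^w}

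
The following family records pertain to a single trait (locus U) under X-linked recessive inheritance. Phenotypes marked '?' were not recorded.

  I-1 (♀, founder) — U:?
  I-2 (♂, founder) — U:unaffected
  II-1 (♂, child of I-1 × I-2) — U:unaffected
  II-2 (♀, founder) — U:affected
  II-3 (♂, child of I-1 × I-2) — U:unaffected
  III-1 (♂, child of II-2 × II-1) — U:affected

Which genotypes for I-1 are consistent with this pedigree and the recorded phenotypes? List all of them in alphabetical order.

U/I-1 ? ·: X^UX^U|X^UX^u
U/I-2 un ·: X^UY
U/II-1 un I-1×I-2: X^UY
U/II-2 aff ·: X^uX^u
U/II-3 un I-1×I-2: X^UY
U/III-1 aff II-2×II-1: X^uY
⇒ U over [I-1,I-2,II-1,II-2,II-3,III-1]: 2 consistent

I-1 ∈ {X^UX^U, X^UX^u}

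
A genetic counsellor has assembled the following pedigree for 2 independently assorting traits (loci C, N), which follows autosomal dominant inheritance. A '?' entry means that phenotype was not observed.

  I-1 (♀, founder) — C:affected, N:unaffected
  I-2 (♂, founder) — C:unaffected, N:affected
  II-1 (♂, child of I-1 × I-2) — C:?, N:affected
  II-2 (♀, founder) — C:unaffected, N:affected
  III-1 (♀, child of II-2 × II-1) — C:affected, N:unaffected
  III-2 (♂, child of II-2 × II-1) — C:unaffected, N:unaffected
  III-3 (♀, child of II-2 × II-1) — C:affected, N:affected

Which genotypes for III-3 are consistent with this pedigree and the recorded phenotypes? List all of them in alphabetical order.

III-3 ∈ {Cc NN, Cc Nn}

C/I-1 aff ·: Cc|CC
C/I-2 un ·: cc
C/II-1 ? I-1×I-2: Cc
C/II-2 un ·: cc
C/III-1 aff II-2×II-1: Cc
C/III-2 un II-2×II-1: cc
C/III-3 aff II-2×II-1: Cc
⇒ C over [I-1,I-2,II-1,II-2,III-1,III-2,III-3]: 2 consistent
N/I-1 un ·: nn
N/I-2 aff ·: Nn|NN
N/II-1 aff I-1×I-2: Nn
N/II-2 aff ·: Nn
N/III-1 un II-2×II-1: nn
N/III-2 un II-2×II-1: nn
N/III-3 aff II-2×II-1: Nn|NN
⇒ N over [I-1,I-2,II-1,II-2,III-1,III-2,III-3]: 4 consistent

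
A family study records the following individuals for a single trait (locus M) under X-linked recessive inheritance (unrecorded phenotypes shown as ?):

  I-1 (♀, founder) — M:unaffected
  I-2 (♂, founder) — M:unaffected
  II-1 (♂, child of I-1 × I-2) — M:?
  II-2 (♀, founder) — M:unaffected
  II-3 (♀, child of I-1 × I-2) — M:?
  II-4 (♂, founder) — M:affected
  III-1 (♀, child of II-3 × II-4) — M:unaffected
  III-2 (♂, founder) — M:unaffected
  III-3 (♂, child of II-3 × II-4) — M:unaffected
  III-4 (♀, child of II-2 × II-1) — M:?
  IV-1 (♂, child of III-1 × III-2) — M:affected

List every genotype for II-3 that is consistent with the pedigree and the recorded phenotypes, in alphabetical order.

II-3 ∈ {X^MX^M, X^MX^m}

M/I-1 un ·: X^MX^M|X^MX^m
M/I-2 un ·: X^MY
M/II-1 ? I-1×I-2: X^MY|X^mY
M/II-2 un ·: X^MX^M|X^MX^m
M/II-3 ? I-1×I-2: X^MX^M|X^MX^m
M/II-4 aff ·: X^mY
M/III-1 un II-3×II-4: X^MX^m
M/III-2 un ·: X^MY
M/III-3 un II-3×II-4: X^MY
M/III-4 ? II-2×II-1: X^MX^M|X^MX^m|X^mX^m
M/IV-1 aff III-1×III-2: X^mY
⇒ M over [I-1,I-2,II-1,II-2,II-3,II-4,III-1,III-2,III-3,III-4,IV-1]: 15 consistent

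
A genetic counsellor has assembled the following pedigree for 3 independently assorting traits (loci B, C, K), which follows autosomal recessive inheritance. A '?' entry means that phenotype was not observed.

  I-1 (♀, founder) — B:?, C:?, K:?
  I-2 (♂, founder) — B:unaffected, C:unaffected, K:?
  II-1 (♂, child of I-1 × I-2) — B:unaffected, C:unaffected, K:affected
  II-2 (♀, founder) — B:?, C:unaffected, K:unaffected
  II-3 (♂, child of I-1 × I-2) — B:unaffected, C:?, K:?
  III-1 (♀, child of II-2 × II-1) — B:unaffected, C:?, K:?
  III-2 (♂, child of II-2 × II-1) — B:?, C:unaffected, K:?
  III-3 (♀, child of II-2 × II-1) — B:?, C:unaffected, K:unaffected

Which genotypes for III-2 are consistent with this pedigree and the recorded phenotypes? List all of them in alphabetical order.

B/I-1 ? ·: BB|Bb|bb
B/I-2 un ·: BB|Bb
B/II-1 un I-1×I-2: BB|Bb
B/II-2 ? ·: BB|Bb|bb
B/II-3 un I-1×I-2: BB|Bb
B/III-1 un II-2×II-1: BB|Bb
B/III-2 ? II-2×II-1: BB|Bb|bb
B/III-3 ? II-2×II-1: BB|Bb|bb
⇒ B over [I-1,I-2,II-1,II-2,II-3,III-1,III-2,III-3]: 310 consistent
C/I-1 ? ·: CC|Cc|cc
C/I-2 un ·: CC|Cc
C/II-1 un I-1×I-2: CC|Cc
C/II-2 un ·: CC|Cc
C/II-3 ? I-1×I-2: CC|Cc|cc
C/III-1 ? II-2×II-1: CC|Cc|cc
C/III-2 un II-2×II-1: CC|Cc
C/III-3 un II-2×II-1: CC|Cc
⇒ C over [I-1,I-2,II-1,II-2,II-3,III-1,III-2,III-3]: 272 consistent
K/I-1 ? ·: Kk|kk
K/I-2 ? ·: Kk|kk
K/II-1 aff I-1×I-2: kk
K/II-2 un ·: KK|Kk
K/II-3 ? I-1×I-2: KK|Kk|kk
K/III-1 ? II-2×II-1: Kk|kk
K/III-2 ? II-2×II-1: Kk|kk
K/III-3 un II-2×II-1: Kk
⇒ K over [I-1,I-2,II-1,II-2,II-3,III-1,III-2,III-3]: 40 consistent

III-2 ∈ {BB CC Kk, BB CC kk, BB Cc Kk, BB Cc kk, Bb CC Kk, Bb CC kk, Bb Cc Kk, Bb Cc kk, bb CC Kk, bb CC kk, bb Cc Kk, bb Cc kk}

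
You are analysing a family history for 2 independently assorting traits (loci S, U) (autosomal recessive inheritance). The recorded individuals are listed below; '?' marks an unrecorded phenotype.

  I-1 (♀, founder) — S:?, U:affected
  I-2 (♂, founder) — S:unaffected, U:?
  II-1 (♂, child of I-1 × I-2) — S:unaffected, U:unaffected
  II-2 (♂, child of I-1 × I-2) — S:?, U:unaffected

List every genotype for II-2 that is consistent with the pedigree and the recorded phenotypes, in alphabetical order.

II-2 ∈ {SS Uu, Ss Uu, ss Uu}

S/I-1 ? ·: SS|Ss|ss
S/I-2 un ·: SS|Ss
S/II-1 un I-1×I-2: SS|Ss
S/II-2 ? I-1×I-2: SS|Ss|ss
⇒ S over [I-1,I-2,II-1,II-2]: 18 consistent
U/I-1 aff ·: uu
U/I-2 ? ·: UU|Uu
U/II-1 un I-1×I-2: Uu
U/II-2 un I-1×I-2: Uu
⇒ U over [I-1,I-2,II-1,II-2]: 2 consistent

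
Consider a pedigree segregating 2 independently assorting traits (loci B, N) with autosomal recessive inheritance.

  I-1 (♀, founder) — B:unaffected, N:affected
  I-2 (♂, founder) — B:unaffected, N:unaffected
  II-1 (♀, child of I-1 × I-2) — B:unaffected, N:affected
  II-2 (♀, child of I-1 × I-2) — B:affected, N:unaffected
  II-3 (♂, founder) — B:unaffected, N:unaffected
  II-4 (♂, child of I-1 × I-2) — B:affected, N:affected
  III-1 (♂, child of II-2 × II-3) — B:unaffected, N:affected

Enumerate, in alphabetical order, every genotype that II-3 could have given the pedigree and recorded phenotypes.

II-3 ∈ {BB Nn, Bb Nn}

B/I-1 un ·: Bb
B/I-2 un ·: Bb
B/II-1 un I-1×I-2: BB|Bb
B/II-2 aff I-1×I-2: bb
B/II-3 un ·: BB|Bb
B/II-4 aff I-1×I-2: bb
B/III-1 un II-2×II-3: Bb
⇒ B over [I-1,I-2,II-1,II-2,II-3,II-4,III-1]: 4 consistent
N/I-1 aff ·: nn
N/I-2 un ·: Nn
N/II-1 aff I-1×I-2: nn
N/II-2 un I-1×I-2: Nn
N/II-3 un ·: Nn
N/II-4 aff I-1×I-2: nn
N/III-1 aff II-2×II-3: nn
⇒ N over [I-1,I-2,II-1,II-2,II-3,II-4,III-1]: 1 consistent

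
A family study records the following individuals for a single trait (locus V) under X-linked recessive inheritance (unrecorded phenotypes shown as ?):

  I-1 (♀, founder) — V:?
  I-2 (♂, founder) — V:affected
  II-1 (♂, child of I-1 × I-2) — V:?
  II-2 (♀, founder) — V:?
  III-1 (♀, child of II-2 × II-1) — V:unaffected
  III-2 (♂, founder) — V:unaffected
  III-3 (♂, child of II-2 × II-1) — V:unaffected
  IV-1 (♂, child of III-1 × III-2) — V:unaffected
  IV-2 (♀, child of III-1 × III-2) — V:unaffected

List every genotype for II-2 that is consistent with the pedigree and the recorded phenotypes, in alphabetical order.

II-2 ∈ {X^VX^V, X^VX^v}

V/I-1 ? ·: X^VX^V|X^VX^v|X^vX^v
V/I-2 aff ·: X^vY
V/II-1 ? I-1×I-2: X^VY|X^vY
V/II-2 ? ·: X^VX^V|X^VX^v
V/III-1 un II-2×II-1: X^VX^V|X^VX^v
V/III-2 un ·: X^VY
V/III-3 un II-2×II-1: X^VY
V/IV-1 un III-1×III-2: X^VY
V/IV-2 un III-1×III-2: X^VX^V|X^VX^v
⇒ V over [I-1,I-2,II-1,II-2,III-1,III-2,III-3,IV-1,IV-2]: 16 consistent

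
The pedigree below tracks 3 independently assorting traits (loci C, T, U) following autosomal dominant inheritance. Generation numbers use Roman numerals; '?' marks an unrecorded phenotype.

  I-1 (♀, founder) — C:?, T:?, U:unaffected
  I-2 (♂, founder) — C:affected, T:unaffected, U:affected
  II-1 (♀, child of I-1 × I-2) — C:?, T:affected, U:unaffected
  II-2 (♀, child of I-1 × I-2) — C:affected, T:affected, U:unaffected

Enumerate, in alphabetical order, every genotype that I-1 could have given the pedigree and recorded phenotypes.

I-1 ∈ {CC TT uu, CC Tt uu, Cc TT uu, Cc Tt uu, cc TT uu, cc Tt uu}

C/I-1 ? ·: cc|Cc|CC
C/I-2 aff ·: Cc|CC
C/II-1 ? I-1×I-2: cc|Cc|CC
C/II-2 aff I-1×I-2: Cc|CC
⇒ C over [I-1,I-2,II-1,II-2]: 18 consistent
T/I-1 ? ·: Tt|TT
T/I-2 un ·: tt
T/II-1 aff I-1×I-2: Tt
T/II-2 aff I-1×I-2: Tt
⇒ T over [I-1,I-2,II-1,II-2]: 2 consistent
U/I-1 un ·: uu
U/I-2 aff ·: Uu
U/II-1 un I-1×I-2: uu
U/II-2 un I-1×I-2: uu
⇒ U over [I-1,I-2,II-1,II-2]: 1 consistent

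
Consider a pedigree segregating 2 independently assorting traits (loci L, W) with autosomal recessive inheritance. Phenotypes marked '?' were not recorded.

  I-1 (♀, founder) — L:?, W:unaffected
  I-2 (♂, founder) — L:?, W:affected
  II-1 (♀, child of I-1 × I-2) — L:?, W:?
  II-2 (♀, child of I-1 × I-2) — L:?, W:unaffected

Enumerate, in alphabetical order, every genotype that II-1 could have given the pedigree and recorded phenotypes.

II-1 ∈ {LL Ww, LL ww, Ll Ww, Ll ww, ll Ww, ll ww}

L/I-1 ? ·: LL|Ll|ll
L/I-2 ? ·: LL|Ll|ll
L/II-1 ? I-1×I-2: LL|Ll|ll
L/II-2 ? I-1×I-2: LL|Ll|ll
⇒ L over [I-1,I-2,II-1,II-2]: 29 consistent
W/I-1 un ·: WW|Ww
W/I-2 aff ·: ww
W/II-1 ? I-1×I-2: Ww|ww
W/II-2 un I-1×I-2: Ww
⇒ W over [I-1,I-2,II-1,II-2]: 3 consistent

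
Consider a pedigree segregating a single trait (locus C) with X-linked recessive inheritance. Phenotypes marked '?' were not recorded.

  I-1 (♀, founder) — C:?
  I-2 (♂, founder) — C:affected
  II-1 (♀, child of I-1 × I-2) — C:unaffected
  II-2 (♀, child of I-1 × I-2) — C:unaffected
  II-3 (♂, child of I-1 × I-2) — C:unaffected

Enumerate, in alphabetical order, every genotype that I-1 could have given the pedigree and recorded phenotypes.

C/I-1 ? ·: X^CX^C|X^CX^c
C/I-2 aff ·: X^cY
C/II-1 un I-1×I-2: X^CX^c
C/II-2 un I-1×I-2: X^CX^c
C/II-3 un I-1×I-2: X^CY
⇒ C over [I-1,I-2,II-1,II-2,II-3]: 2 consistent

I-1 ∈ {X^CX^C, X^CX^c}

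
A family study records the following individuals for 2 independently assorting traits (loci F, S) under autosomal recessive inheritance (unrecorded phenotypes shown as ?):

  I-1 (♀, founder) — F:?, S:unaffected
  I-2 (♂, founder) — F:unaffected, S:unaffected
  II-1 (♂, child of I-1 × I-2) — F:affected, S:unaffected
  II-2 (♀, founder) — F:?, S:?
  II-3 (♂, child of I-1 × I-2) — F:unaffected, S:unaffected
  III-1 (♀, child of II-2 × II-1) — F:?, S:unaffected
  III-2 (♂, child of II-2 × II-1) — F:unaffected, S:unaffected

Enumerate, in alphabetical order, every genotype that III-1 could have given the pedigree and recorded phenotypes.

F/I-1 ? ·: Ff|ff
F/I-2 un ·: Ff
F/II-1 aff I-1×I-2: ff
F/II-2 ? ·: FF|Ff
F/II-3 un I-1×I-2: FF|Ff
F/III-1 ? II-2×II-1: Ff|ff
F/III-2 un II-2×II-1: Ff
⇒ F over [I-1,I-2,II-1,II-2,II-3,III-1,III-2]: 9 consistent
S/I-1 un ·: SS|Ss
S/I-2 un ·: SS|Ss
S/II-1 un I-1×I-2: SS|Ss
S/II-2 ? ·: SS|Ss|ss
S/II-3 un I-1×I-2: SS|Ss
S/III-1 un II-2×II-1: SS|Ss
S/III-2 un II-2×II-1: SS|Ss
⇒ S over [I-1,I-2,II-1,II-2,II-3,III-1,III-2]: 96 consistent

III-1 ∈ {Ff SS, Ff Ss, ff SS, ff Ss}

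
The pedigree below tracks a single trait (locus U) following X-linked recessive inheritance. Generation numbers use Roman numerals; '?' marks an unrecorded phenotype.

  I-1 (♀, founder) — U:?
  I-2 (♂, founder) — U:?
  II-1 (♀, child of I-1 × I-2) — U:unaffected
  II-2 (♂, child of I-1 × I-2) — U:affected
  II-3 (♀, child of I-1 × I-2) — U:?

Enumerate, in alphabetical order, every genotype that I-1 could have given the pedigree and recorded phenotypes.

I-1 ∈ {X^UX^u, X^uX^u}

U/I-1 ? ·: X^UX^u|X^uX^u
U/I-2 ? ·: X^UY|X^uY
U/II-1 un I-1×I-2: X^UX^U|X^UX^u
U/II-2 aff I-1×I-2: X^uY
U/II-3 ? I-1×I-2: X^UX^U|X^UX^u|X^uX^u
⇒ U over [I-1,I-2,II-1,II-2,II-3]: 7 consistent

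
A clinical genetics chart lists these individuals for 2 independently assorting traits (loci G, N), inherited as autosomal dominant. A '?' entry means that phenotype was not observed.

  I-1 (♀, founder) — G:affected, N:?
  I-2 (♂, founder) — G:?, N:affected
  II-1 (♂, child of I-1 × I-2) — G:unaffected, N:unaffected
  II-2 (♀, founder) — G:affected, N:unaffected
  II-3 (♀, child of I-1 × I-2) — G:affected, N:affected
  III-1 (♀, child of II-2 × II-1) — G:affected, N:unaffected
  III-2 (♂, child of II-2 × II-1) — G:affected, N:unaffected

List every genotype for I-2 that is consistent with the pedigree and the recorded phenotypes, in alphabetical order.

I-2 ∈ {Gg Nn, gg Nn}

G/I-1 aff ·: Gg
G/I-2 ? ·: gg|Gg
G/II-1 un I-1×I-2: gg
G/II-2 aff ·: Gg|GG
G/II-3 aff I-1×I-2: Gg|GG
G/III-1 aff II-2×II-1: Gg
G/III-2 aff II-2×II-1: Gg
⇒ G over [I-1,I-2,II-1,II-2,II-3,III-1,III-2]: 6 consistent
N/I-1 ? ·: nn|Nn
N/I-2 aff ·: Nn
N/II-1 un I-1×I-2: nn
N/II-2 un ·: nn
N/II-3 aff I-1×I-2: Nn|NN
N/III-1 un II-2×II-1: nn
N/III-2 un II-2×II-1: nn
⇒ N over [I-1,I-2,II-1,II-2,II-3,III-1,III-2]: 3 consistent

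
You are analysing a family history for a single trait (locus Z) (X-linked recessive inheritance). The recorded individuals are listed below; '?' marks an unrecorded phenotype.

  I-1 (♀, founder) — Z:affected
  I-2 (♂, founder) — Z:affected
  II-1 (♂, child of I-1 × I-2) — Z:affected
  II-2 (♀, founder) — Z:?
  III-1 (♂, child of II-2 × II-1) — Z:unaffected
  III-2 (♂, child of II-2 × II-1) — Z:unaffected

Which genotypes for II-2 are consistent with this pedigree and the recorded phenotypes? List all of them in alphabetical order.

Z/I-1 aff ·: X^zX^z
Z/I-2 aff ·: X^zY
Z/II-1 aff I-1×I-2: X^zY
Z/II-2 ? ·: X^ZX^Z|X^ZX^z
Z/III-1 un II-2×II-1: X^ZY
Z/III-2 un II-2×II-1: X^ZY
⇒ Z over [I-1,I-2,II-1,II-2,III-1,III-2]: 2 consistent

II-2 ∈ {X^ZX^Z, X^ZX^z}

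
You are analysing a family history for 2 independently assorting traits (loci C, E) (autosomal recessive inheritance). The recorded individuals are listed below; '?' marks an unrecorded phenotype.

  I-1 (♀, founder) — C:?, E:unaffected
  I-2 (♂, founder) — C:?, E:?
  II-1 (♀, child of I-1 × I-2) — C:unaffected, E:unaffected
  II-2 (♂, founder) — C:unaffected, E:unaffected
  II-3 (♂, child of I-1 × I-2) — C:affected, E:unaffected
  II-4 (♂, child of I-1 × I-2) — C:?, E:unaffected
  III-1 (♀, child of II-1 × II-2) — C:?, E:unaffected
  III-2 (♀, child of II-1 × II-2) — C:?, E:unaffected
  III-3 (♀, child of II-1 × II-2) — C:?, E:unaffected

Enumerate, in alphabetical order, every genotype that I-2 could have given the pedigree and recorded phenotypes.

C/I-1 ? ·: Cc|cc
C/I-2 ? ·: Cc|cc
C/II-1 un I-1×I-2: CC|Cc
C/II-2 un ·: CC|Cc
C/II-3 aff I-1×I-2: cc
C/II-4 ? I-1×I-2: CC|Cc|cc
C/III-1 ? II-1×II-2: CC|Cc|cc
C/III-2 ? II-1×II-2: CC|Cc|cc
C/III-3 ? II-1×II-2: CC|Cc|cc
⇒ C over [I-1,I-2,II-1,II-2,II-3,II-4,III-1,III-2,III-3]: 272 consistent
E/I-1 un ·: EE|Ee
E/I-2 ? ·: EE|Ee|ee
E/II-1 un I-1×I-2: EE|Ee
E/II-2 un ·: EE|Ee
E/II-3 un I-1×I-2: EE|Ee
E/II-4 un I-1×I-2: EE|Ee
E/III-1 un II-1×II-2: EE|Ee
E/III-2 un II-1×II-2: EE|Ee
E/III-3 un II-1×II-2: EE|Ee
⇒ E over [I-1,I-2,II-1,II-2,II-3,II-4,III-1,III-2,III-3]: 341 consistent

I-2 ∈ {Cc EE, Cc Ee, Cc ee, cc EE, cc Ee, cc ee}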